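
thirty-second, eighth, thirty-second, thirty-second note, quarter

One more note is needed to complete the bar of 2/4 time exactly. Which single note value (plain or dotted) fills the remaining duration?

thirty-second note

The bar of 2/4 = 16 thirty-second notes.
Working in thirty-second notes: thirty-second = 1; eighth = 4; thirty-second = 1; thirty-second note = 1; quarter = 8.
Altogether 1 + 4 + 1 + 1 + 8 = 15.
Remaining: 16 − 15 = 1 thirty-second note, which is a thirty-second note.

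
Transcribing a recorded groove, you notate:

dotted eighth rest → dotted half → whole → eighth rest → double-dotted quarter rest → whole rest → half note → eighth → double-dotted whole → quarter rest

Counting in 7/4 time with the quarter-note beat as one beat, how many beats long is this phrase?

24.5

One quarter-note beat = 4 sixteenth notes.
In sixteenth notes: dotted eighth rest = 3; dotted half = 12; whole = 16; eighth rest = 2; double-dotted quarter rest = 7; whole rest = 16; half note = 8; eighth = 2; double-dotted whole = 28; quarter rest = 4.
Altogether 3 + 12 + 16 + 2 + 7 + 16 + 8 + 2 + 28 + 4 = 98.
98 ÷ 4 = 24.5 beats.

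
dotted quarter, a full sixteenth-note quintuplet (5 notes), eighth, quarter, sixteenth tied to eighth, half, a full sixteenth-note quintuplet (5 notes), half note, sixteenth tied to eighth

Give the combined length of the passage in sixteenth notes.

In sixteenth notes: dotted quarter = 6; a full sixteenth-note quintuplet (5 notes) (five quintuplet sixteenths span one quarter) = 4; eighth = 2; quarter = 4; sixteenth tied to eighth (sixteenth + eighth) = 3; half = 8; a full sixteenth-note quintuplet (5 notes) (five quintuplet sixteenths span one quarter) = 4; half note = 8; sixteenth tied to eighth (sixteenth + eighth) = 3.
Total: 6 + 4 + 2 + 4 + 3 + 8 + 4 + 8 + 3 = 42 sixteenth notes.

42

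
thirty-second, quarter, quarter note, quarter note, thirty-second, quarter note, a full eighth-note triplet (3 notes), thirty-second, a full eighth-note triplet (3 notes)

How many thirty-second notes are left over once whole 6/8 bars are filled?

3

One bar of 6/8 = 24 thirty-second notes.
Working in thirty-second notes: thirty-second = 1; quarter = 8; quarter note = 8; quarter note = 8; thirty-second = 1; quarter note = 8; a full eighth-note triplet (3 notes) (three triplet eighths span one quarter) = 8; thirty-second = 1; a full eighth-note triplet (3 notes) (three triplet eighths span one quarter) = 8.
Adding: 1 + 8 + 8 + 8 + 1 + 8 + 8 + 1 + 8 = 51.
51 ÷ 24 = 2 complete bars with 3 thirty-second notes remaining.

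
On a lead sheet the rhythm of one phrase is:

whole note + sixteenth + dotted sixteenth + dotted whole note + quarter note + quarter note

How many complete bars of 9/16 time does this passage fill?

One bar of 9/16 = 18 thirty-second notes.
Express everything in thirty-second notes: whole note = 32; sixteenth = 2; dotted sixteenth = 3; dotted whole note = 48; quarter note = 8; quarter note = 8.
Total: 32 + 2 + 3 + 48 + 8 + 8 = 101.
101 ÷ 18 = 5 complete bars with 11 left over.

5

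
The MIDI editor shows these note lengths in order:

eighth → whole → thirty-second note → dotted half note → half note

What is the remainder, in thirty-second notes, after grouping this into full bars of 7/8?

One bar of 7/8 = 28 thirty-second notes.
In thirty-second notes: eighth = 4; whole = 32; thirty-second note = 1; dotted half note = 24; half note = 16.
Sum: 4 + 32 + 1 + 24 + 16 = 77.
77 ÷ 28 = 2 complete bars with 21 thirty-second notes remaining.

21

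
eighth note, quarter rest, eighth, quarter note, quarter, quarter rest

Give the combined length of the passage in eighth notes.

In eighth notes: eighth note = 1; quarter rest = 2; eighth = 1; quarter note = 2; quarter = 2; quarter rest = 2.
Sum: 1 + 2 + 1 + 2 + 2 + 2 = 10 eighth notes.

10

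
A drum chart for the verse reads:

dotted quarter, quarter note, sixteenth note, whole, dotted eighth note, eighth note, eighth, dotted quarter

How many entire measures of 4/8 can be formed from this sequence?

One bar of 4/8 = 8 sixteenth notes.
Express everything in sixteenth notes: dotted quarter = 6; quarter note = 4; sixteenth note = 1; whole = 16; dotted eighth note = 3; eighth note = 2; eighth = 2; dotted quarter = 6.
Total: 6 + 4 + 1 + 16 + 3 + 2 + 2 + 6 = 40.
40 ÷ 8 = 5 complete bars with 0 left over.

5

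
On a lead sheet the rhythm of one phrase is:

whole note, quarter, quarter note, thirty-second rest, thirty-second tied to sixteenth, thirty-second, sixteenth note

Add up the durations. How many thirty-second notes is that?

55

Each duration in thirty-second notes: whole note = 32; quarter = 8; quarter note = 8; thirty-second rest = 1; thirty-second tied to sixteenth (thirty-second + sixteenth) = 3; thirty-second = 1; sixteenth note = 2.
Total: 32 + 8 + 8 + 1 + 3 + 1 + 2 = 55 thirty-second notes.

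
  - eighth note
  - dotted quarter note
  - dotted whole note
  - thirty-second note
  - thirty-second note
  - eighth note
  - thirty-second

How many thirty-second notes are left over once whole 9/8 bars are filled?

35

One bar of 9/8 = 36 thirty-second notes.
Each duration in thirty-second notes: eighth note = 4; dotted quarter note = 12; dotted whole note = 48; thirty-second note = 1; thirty-second note = 1; eighth note = 4; thirty-second = 1.
Total: 4 + 12 + 48 + 1 + 1 + 4 + 1 = 71.
71 ÷ 36 = 1 complete bar with 35 thirty-second notes remaining.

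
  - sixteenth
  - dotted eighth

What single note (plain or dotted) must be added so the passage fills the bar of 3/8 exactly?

eighth note

The bar of 3/8 = 6 sixteenth notes.
Working in sixteenth notes: sixteenth = 1; dotted eighth = 3.
Adding: 1 + 3 = 4.
Remaining: 6 − 4 = 2 sixteenth notes, which is a eighth note.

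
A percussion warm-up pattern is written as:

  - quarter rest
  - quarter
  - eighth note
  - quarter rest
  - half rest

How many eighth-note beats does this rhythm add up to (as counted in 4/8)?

11

One eighth-note beat = 2 sixteenth notes.
Express everything in sixteenth notes: quarter rest = 4; quarter = 4; eighth note = 2; quarter rest = 4; half rest = 8.
Sum: 4 + 4 + 2 + 4 + 8 = 22.
22 ÷ 2 = 11 beats.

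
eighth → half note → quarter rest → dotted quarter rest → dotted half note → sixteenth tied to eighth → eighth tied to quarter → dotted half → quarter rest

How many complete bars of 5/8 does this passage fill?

5

One bar of 5/8 = 10 sixteenth notes.
Convert each value to sixteenth notes: eighth = 2; half note = 8; quarter rest = 4; dotted quarter rest = 6; dotted half note = 12; sixteenth tied to eighth (sixteenth + eighth) = 3; eighth tied to quarter (eighth + quarter) = 6; dotted half = 12; quarter rest = 4.
Adding: 2 + 8 + 4 + 6 + 12 + 3 + 6 + 12 + 4 = 57.
57 ÷ 10 = 5 complete bars with 7 left over.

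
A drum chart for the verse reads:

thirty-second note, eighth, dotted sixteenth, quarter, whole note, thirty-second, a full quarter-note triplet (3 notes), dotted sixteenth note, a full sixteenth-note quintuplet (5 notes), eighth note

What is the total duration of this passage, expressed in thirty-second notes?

80

In thirty-second notes: thirty-second note = 1; eighth = 4; dotted sixteenth = 3; quarter = 8; whole note = 32; thirty-second = 1; a full quarter-note triplet (3 notes) (three triplet quarters span one half) = 16; dotted sixteenth note = 3; a full sixteenth-note quintuplet (5 notes) (five quintuplet sixteenths span one quarter) = 8; eighth note = 4.
Total: 1 + 4 + 3 + 8 + 32 + 1 + 16 + 3 + 8 + 4 = 80 thirty-second notes.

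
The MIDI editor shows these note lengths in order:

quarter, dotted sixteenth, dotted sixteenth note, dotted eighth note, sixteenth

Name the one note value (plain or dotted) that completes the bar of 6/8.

sixteenth note

The bar of 6/8 = 24 thirty-second notes.
Express everything in thirty-second notes: quarter = 8; dotted sixteenth = 3; dotted sixteenth note = 3; dotted eighth note = 6; sixteenth = 2.
Sum: 8 + 3 + 3 + 6 + 2 = 22.
Remaining: 24 − 22 = 2 thirty-second notes, which is a sixteenth note.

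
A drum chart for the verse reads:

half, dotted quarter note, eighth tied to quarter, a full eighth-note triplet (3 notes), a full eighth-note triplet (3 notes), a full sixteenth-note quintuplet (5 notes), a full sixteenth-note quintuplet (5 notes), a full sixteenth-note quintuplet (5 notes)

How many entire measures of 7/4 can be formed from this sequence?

1

One bar of 7/4 = 14 eighth notes.
Express everything in eighth notes: half = 4; dotted quarter note = 3; eighth tied to quarter (eighth + quarter) = 3; a full eighth-note triplet (3 notes) (three triplet eighths span one quarter) = 2; a full eighth-note triplet (3 notes) (three triplet eighths span one quarter) = 2; a full sixteenth-note quintuplet (5 notes) (five quintuplet sixteenths span one quarter) = 2; a full sixteenth-note quintuplet (5 notes) (five quintuplet sixteenths span one quarter) = 2; a full sixteenth-note quintuplet (5 notes) (five quintuplet sixteenths span one quarter) = 2.
Adding: 4 + 3 + 3 + 2 + 2 + 2 + 2 + 2 = 20.
20 ÷ 14 = 1 complete bar with 6 left over.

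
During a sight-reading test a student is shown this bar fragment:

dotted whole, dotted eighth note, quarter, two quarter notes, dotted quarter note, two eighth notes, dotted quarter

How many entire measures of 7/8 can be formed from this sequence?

3

One bar of 7/8 = 14 sixteenth notes.
Express everything in sixteenth notes: dotted whole = 24; dotted eighth note = 3; quarter = 4; quarter note = 4; quarter note = 4; dotted quarter note = 6; eighth note = 2; eighth note = 2; dotted quarter = 6.
Altogether 24 + 3 + 4 + 4 + 4 + 6 + 2 + 2 + 6 = 55.
55 ÷ 14 = 3 complete bars with 13 left over.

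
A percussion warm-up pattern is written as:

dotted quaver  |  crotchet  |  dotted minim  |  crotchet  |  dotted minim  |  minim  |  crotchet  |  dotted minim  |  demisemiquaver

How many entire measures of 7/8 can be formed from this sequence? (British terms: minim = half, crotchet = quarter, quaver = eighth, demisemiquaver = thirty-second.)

One bar of 7/8 = 28 thirty-second notes.
Working in thirty-second notes: dotted quaver = 6; crotchet = 8; dotted minim = 24; crotchet = 8; dotted minim = 24; minim = 16; crotchet = 8; dotted minim = 24; demisemiquaver = 1.
Total: 6 + 8 + 24 + 8 + 24 + 16 + 8 + 24 + 1 = 119.
119 ÷ 28 = 4 complete bars with 7 left over.

4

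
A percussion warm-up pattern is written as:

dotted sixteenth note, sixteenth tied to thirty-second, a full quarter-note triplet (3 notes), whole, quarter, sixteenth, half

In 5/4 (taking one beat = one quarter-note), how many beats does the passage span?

10

One quarter-note beat = 8 thirty-second notes.
Working in thirty-second notes: dotted sixteenth note = 3; sixteenth tied to thirty-second (sixteenth + thirty-second) = 3; a full quarter-note triplet (3 notes) (three triplet quarters span one half) = 16; whole = 32; quarter = 8; sixteenth = 2; half = 16.
Altogether 3 + 3 + 16 + 32 + 8 + 2 + 16 = 80.
80 ÷ 8 = 10 beats.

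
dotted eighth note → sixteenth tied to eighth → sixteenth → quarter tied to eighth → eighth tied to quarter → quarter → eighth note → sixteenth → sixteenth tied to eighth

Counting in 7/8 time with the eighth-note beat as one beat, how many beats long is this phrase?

14.5

One eighth-note beat = 2 sixteenth notes.
Working in sixteenth notes: dotted eighth note = 3; sixteenth tied to eighth (sixteenth + eighth) = 3; sixteenth = 1; quarter tied to eighth (quarter + eighth) = 6; eighth tied to quarter (eighth + quarter) = 6; quarter = 4; eighth note = 2; sixteenth = 1; sixteenth tied to eighth (sixteenth + eighth) = 3.
Sum: 3 + 3 + 1 + 6 + 6 + 4 + 2 + 1 + 3 = 29.
29 ÷ 2 = 14.5 beats.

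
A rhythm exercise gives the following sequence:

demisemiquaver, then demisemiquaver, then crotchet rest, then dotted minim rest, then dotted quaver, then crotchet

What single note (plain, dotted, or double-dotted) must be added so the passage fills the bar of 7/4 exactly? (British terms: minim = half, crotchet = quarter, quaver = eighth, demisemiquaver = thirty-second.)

quarter note

The bar of 7/4 = 56 thirty-second notes.
Convert each value to thirty-second notes: demisemiquaver = 1; demisemiquaver = 1; crotchet rest = 8; dotted minim rest = 24; dotted quaver = 6; crotchet = 8.
Altogether 1 + 1 + 8 + 24 + 6 + 8 = 48.
Remaining: 56 − 48 = 8 thirty-second notes, which is a quarter note.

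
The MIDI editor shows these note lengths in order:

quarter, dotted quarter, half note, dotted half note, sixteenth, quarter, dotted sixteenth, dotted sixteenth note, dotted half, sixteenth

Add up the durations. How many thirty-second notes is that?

102

Convert each value to thirty-second notes: quarter = 8; dotted quarter = 12; half note = 16; dotted half note = 24; sixteenth = 2; quarter = 8; dotted sixteenth = 3; dotted sixteenth note = 3; dotted half = 24; sixteenth = 2.
Sum: 8 + 12 + 16 + 24 + 2 + 8 + 3 + 3 + 24 + 2 = 102 thirty-second notes.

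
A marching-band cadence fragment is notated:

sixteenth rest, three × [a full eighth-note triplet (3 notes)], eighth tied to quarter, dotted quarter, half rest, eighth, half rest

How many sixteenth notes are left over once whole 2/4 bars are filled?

3

One bar of 2/4 = 8 sixteenth notes.
Working in sixteenth notes: sixteenth rest = 1; a full eighth-note triplet (3 notes) (three triplet eighths span one quarter) = 4; a full eighth-note triplet (3 notes) (three triplet eighths span one quarter) = 4; a full eighth-note triplet (3 notes) (three triplet eighths span one quarter) = 4; eighth tied to quarter (eighth + quarter) = 6; dotted quarter = 6; half rest = 8; eighth = 2; half rest = 8.
Total: 1 + 4 + 4 + 4 + 6 + 6 + 8 + 2 + 8 = 43.
43 ÷ 8 = 5 complete bars with 3 sixteenth notes remaining.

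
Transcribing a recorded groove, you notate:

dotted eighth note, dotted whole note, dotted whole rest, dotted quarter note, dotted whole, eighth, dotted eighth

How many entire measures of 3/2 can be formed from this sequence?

One bar of 3/2 = 24 sixteenth notes.
Each duration in sixteenth notes: dotted eighth note = 3; dotted whole note = 24; dotted whole rest = 24; dotted quarter note = 6; dotted whole = 24; eighth = 2; dotted eighth = 3.
Total: 3 + 24 + 24 + 6 + 24 + 2 + 3 = 86.
86 ÷ 24 = 3 complete bars with 14 left over.

3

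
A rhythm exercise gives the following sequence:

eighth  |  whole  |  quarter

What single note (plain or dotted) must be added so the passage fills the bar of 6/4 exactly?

The bar of 6/4 = 12 eighth notes.
In eighth notes: eighth = 1; whole = 8; quarter = 2.
Total: 1 + 8 + 2 = 11.
Remaining: 12 − 11 = 1 eighth note, which is a eighth note.

eighth note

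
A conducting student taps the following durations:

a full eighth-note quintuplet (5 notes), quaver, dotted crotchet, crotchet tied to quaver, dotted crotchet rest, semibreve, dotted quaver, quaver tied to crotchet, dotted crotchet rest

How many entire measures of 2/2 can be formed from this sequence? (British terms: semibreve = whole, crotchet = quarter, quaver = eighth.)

One bar of 2/2 = 16 sixteenth notes.
Convert each value to sixteenth notes: a full eighth-note quintuplet (5 notes) (five quintuplet eighths span one half) = 8; quaver = 2; dotted crotchet = 6; crotchet tied to quaver (crotchet + quaver) = 6; dotted crotchet rest = 6; semibreve = 16; dotted quaver = 3; quaver tied to crotchet (quaver + crotchet) = 6; dotted crotchet rest = 6.
Altogether 8 + 2 + 6 + 6 + 6 + 16 + 3 + 6 + 6 = 59.
59 ÷ 16 = 3 complete bars with 11 left over.

3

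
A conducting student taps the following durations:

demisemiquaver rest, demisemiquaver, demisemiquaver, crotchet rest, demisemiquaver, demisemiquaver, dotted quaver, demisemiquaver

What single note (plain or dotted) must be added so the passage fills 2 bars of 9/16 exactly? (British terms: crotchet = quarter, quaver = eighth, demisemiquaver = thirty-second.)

half note

2 bars of 9/16 = 36 thirty-second notes.
Working in thirty-second notes: demisemiquaver rest = 1; demisemiquaver = 1; demisemiquaver = 1; crotchet rest = 8; demisemiquaver = 1; demisemiquaver = 1; dotted quaver = 6; demisemiquaver = 1.
Adding: 1 + 1 + 1 + 8 + 1 + 1 + 6 + 1 = 20.
Remaining: 36 − 20 = 16 thirty-second notes, which is a half note.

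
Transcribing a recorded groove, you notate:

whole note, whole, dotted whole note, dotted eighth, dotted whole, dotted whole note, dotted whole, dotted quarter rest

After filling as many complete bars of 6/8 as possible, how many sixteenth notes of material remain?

One bar of 6/8 = 12 sixteenth notes.
Each duration in sixteenth notes: whole note = 16; whole = 16; dotted whole note = 24; dotted eighth = 3; dotted whole = 24; dotted whole note = 24; dotted whole = 24; dotted quarter rest = 6.
Total: 16 + 16 + 24 + 3 + 24 + 24 + 24 + 6 = 137.
137 ÷ 12 = 11 complete bars with 5 sixteenth notes remaining.

5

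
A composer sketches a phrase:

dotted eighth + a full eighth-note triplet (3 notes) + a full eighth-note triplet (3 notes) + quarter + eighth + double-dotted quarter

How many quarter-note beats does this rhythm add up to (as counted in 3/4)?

One quarter-note beat = 4 sixteenth notes.
Convert each value to sixteenth notes: dotted eighth = 3; a full eighth-note triplet (3 notes) (three triplet eighths span one quarter) = 4; a full eighth-note triplet (3 notes) (three triplet eighths span one quarter) = 4; quarter = 4; eighth = 2; double-dotted quarter = 7.
Altogether 3 + 4 + 4 + 4 + 2 + 7 = 24.
24 ÷ 4 = 6 beats.

6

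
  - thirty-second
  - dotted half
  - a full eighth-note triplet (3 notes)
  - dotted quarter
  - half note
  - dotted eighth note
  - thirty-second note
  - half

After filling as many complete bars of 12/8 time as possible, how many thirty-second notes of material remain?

One bar of 12/8 = 48 thirty-second notes.
Express everything in thirty-second notes: thirty-second = 1; dotted half = 24; a full eighth-note triplet (3 notes) (three triplet eighths span one quarter) = 8; dotted quarter = 12; half note = 16; dotted eighth note = 6; thirty-second note = 1; half = 16.
Sum: 1 + 24 + 8 + 12 + 16 + 6 + 1 + 16 = 84.
84 ÷ 48 = 1 complete bar with 36 thirty-second notes remaining.

36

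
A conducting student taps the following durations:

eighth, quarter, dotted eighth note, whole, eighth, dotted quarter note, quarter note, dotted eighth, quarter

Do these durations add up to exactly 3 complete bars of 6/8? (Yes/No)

One bar of 6/8 = 12 sixteenth notes, so 3 bars = 36.
Convert each value to sixteenth notes: eighth = 2; quarter = 4; dotted eighth note = 3; whole = 16; eighth = 2; dotted quarter note = 6; quarter note = 4; dotted eighth = 3; quarter = 4.
Altogether 2 + 4 + 3 + 16 + 2 + 6 + 4 + 3 + 4 = 44.
44 exceeds 36, so the answer is No.

No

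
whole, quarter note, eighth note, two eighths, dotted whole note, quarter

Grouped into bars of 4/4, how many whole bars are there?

One bar of 4/4 = 8 eighth notes.
Working in eighth notes: whole = 8; quarter note = 2; eighth note = 1; eighth = 1; eighth = 1; dotted whole note = 12; quarter = 2.
Adding: 8 + 2 + 1 + 1 + 1 + 12 + 2 = 27.
27 ÷ 8 = 3 complete bars with 3 left over.

3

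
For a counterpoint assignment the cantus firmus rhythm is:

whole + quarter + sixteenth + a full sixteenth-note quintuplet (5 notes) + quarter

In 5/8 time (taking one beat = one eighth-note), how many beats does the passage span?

One eighth-note beat = 2 sixteenth notes.
Express everything in sixteenth notes: whole = 16; quarter = 4; sixteenth = 1; a full sixteenth-note quintuplet (5 notes) (five quintuplet sixteenths span one quarter) = 4; quarter = 4.
Altogether 16 + 4 + 1 + 4 + 4 = 29.
29 ÷ 2 = 14.5 beats.

14.5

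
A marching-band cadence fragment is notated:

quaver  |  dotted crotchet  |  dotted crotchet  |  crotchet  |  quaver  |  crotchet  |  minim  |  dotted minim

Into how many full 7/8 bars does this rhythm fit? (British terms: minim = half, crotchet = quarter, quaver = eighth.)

3

One bar of 7/8 = 7 eighth notes.
In eighth notes: quaver = 1; dotted crotchet = 3; dotted crotchet = 3; crotchet = 2; quaver = 1; crotchet = 2; minim = 4; dotted minim = 6.
Total: 1 + 3 + 3 + 2 + 1 + 2 + 4 + 6 = 22.
22 ÷ 7 = 3 complete bars with 1 left over.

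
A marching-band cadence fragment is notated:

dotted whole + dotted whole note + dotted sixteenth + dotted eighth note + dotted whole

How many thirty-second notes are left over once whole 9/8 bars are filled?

One bar of 9/8 = 36 thirty-second notes.
Working in thirty-second notes: dotted whole = 48; dotted whole note = 48; dotted sixteenth = 3; dotted eighth note = 6; dotted whole = 48.
Total: 48 + 48 + 3 + 6 + 48 = 153.
153 ÷ 36 = 4 complete bars with 9 thirty-second notes remaining.

9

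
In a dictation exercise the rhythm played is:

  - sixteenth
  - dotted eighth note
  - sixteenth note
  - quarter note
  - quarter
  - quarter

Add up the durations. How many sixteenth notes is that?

In sixteenth notes: sixteenth = 1; dotted eighth note = 3; sixteenth note = 1; quarter note = 4; quarter = 4; quarter = 4.
Sum: 1 + 3 + 1 + 4 + 4 + 4 = 17 sixteenth notes.

17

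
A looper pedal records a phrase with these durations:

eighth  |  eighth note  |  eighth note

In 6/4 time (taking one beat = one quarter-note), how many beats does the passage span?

One quarter-note beat = 2 eighth notes.
Express everything in eighth notes: eighth = 1; eighth note = 1; eighth note = 1.
Adding: 1 + 1 + 1 = 3.
3 ÷ 2 = 1.5 beats.

1.5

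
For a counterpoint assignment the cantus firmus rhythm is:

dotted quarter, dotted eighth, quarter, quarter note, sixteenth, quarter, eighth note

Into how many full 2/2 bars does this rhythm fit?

One bar of 2/2 = 16 sixteenth notes.
Convert each value to sixteenth notes: dotted quarter = 6; dotted eighth = 3; quarter = 4; quarter note = 4; sixteenth = 1; quarter = 4; eighth note = 2.
Total: 6 + 3 + 4 + 4 + 1 + 4 + 2 = 24.
24 ÷ 16 = 1 complete bar with 8 left over.

1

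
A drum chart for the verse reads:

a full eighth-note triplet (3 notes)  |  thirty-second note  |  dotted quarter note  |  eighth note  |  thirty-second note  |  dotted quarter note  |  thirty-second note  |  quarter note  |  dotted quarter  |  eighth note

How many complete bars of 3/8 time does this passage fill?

5

One bar of 3/8 = 12 thirty-second notes.
Working in thirty-second notes: a full eighth-note triplet (3 notes) (three triplet eighths span one quarter) = 8; thirty-second note = 1; dotted quarter note = 12; eighth note = 4; thirty-second note = 1; dotted quarter note = 12; thirty-second note = 1; quarter note = 8; dotted quarter = 12; eighth note = 4.
Sum: 8 + 1 + 12 + 4 + 1 + 12 + 1 + 8 + 12 + 4 = 63.
63 ÷ 12 = 5 complete bars with 3 left over.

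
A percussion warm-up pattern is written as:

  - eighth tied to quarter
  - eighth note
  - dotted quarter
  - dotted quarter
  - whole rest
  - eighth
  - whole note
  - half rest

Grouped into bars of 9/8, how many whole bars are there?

One bar of 9/8 = 9 eighth notes.
Express everything in eighth notes: eighth tied to quarter (eighth + quarter) = 3; eighth note = 1; dotted quarter = 3; dotted quarter = 3; whole rest = 8; eighth = 1; whole note = 8; half rest = 4.
Adding: 3 + 1 + 3 + 3 + 8 + 1 + 8 + 4 = 31.
31 ÷ 9 = 3 complete bars with 4 left over.

3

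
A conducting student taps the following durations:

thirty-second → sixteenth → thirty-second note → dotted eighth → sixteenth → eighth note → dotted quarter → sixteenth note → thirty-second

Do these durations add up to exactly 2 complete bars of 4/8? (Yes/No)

No

One bar of 4/8 = 16 thirty-second notes, so 2 bars = 32.
Each duration in thirty-second notes: thirty-second = 1; sixteenth = 2; thirty-second note = 1; dotted eighth = 6; sixteenth = 2; eighth note = 4; dotted quarter = 12; sixteenth note = 2; thirty-second = 1.
Altogether 1 + 2 + 1 + 6 + 2 + 4 + 12 + 2 + 1 = 31.
31 falls short of 32, so the answer is No.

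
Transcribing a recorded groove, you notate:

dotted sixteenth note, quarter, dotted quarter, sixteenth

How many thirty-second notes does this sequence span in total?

Working in thirty-second notes: dotted sixteenth note = 3; quarter = 8; dotted quarter = 12; sixteenth = 2.
Altogether 3 + 8 + 12 + 2 = 25 thirty-second notes.

25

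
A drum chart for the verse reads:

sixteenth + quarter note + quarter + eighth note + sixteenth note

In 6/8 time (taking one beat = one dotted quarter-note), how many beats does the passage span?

2

One dotted quarter-note beat = 6 sixteenth notes.
Convert each value to sixteenth notes: sixteenth = 1; quarter note = 4; quarter = 4; eighth note = 2; sixteenth note = 1.
Total: 1 + 4 + 4 + 2 + 1 = 12.
12 ÷ 6 = 2 beats.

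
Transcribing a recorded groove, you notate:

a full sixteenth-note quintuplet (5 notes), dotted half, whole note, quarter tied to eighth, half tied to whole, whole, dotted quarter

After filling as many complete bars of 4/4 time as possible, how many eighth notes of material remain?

One bar of 4/4 = 8 eighth notes.
Convert each value to eighth notes: a full sixteenth-note quintuplet (5 notes) (five quintuplet sixteenths span one quarter) = 2; dotted half = 6; whole note = 8; quarter tied to eighth (quarter + eighth) = 3; half tied to whole (half + whole) = 12; whole = 8; dotted quarter = 3.
Adding: 2 + 6 + 8 + 3 + 12 + 8 + 3 = 42.
42 ÷ 8 = 5 complete bars with 2 eighth notes remaining.

2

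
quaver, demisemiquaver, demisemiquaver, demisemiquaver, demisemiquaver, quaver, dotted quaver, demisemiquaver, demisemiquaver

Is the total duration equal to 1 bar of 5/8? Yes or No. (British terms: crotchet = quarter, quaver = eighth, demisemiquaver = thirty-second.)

Yes

One bar of 5/8 = 20 thirty-second notes.
Convert each value to thirty-second notes: quaver = 4; demisemiquaver = 1; demisemiquaver = 1; demisemiquaver = 1; demisemiquaver = 1; quaver = 4; dotted quaver = 6; demisemiquaver = 1; demisemiquaver = 1.
Total: 4 + 1 + 1 + 1 + 1 + 4 + 6 + 1 + 1 = 20.
20 equals 20, so the answer is Yes.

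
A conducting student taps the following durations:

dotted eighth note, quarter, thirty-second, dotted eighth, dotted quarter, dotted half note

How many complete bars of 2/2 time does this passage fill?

1

One bar of 2/2 = 32 thirty-second notes.
Convert each value to thirty-second notes: dotted eighth note = 6; quarter = 8; thirty-second = 1; dotted eighth = 6; dotted quarter = 12; dotted half note = 24.
Total: 6 + 8 + 1 + 6 + 12 + 24 = 57.
57 ÷ 32 = 1 complete bar with 25 left over.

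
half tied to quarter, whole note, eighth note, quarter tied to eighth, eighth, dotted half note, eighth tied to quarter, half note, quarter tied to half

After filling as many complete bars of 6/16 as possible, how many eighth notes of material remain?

One bar of 6/16 = 3 eighth notes.
Each duration in eighth notes: half tied to quarter (half + quarter) = 6; whole note = 8; eighth note = 1; quarter tied to eighth (quarter + eighth) = 3; eighth = 1; dotted half note = 6; eighth tied to quarter (eighth + quarter) = 3; half note = 4; quarter tied to half (quarter + half) = 6.
Total: 6 + 8 + 1 + 3 + 1 + 6 + 3 + 4 + 6 = 38.
38 ÷ 3 = 12 complete bars with 2 eighth notes remaining.

2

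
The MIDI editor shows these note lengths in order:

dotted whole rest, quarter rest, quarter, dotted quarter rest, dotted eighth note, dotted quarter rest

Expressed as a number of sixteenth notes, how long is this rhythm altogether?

Express everything in sixteenth notes: dotted whole rest = 24; quarter rest = 4; quarter = 4; dotted quarter rest = 6; dotted eighth note = 3; dotted quarter rest = 6.
Adding: 24 + 4 + 4 + 6 + 3 + 6 = 47 sixteenth notes.

47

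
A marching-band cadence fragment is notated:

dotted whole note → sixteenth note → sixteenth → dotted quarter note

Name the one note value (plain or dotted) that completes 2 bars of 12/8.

2 bars of 12/8 = 48 sixteenth notes.
Express everything in sixteenth notes: dotted whole note = 24; sixteenth note = 1; sixteenth = 1; dotted quarter note = 6.
Adding: 24 + 1 + 1 + 6 = 32.
Remaining: 48 − 32 = 16 sixteenth notes, which is a whole note.

whole note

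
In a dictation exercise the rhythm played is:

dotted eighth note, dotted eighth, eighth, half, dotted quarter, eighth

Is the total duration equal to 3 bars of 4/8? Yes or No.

Yes

One bar of 4/8 = 8 sixteenth notes, so 3 bars = 24.
In sixteenth notes: dotted eighth note = 3; dotted eighth = 3; eighth = 2; half = 8; dotted quarter = 6; eighth = 2.
Sum: 3 + 3 + 2 + 8 + 6 + 2 = 24.
24 equals 24, so the answer is Yes.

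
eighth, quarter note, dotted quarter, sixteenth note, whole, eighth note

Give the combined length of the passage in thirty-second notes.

62

Each duration in thirty-second notes: eighth = 4; quarter note = 8; dotted quarter = 12; sixteenth note = 2; whole = 32; eighth note = 4.
Adding: 4 + 8 + 12 + 2 + 32 + 4 = 62 thirty-second notes.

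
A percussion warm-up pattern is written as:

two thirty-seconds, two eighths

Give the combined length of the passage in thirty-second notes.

10

Each duration in thirty-second notes: thirty-second = 1; thirty-second = 1; eighth = 4; eighth = 4.
Total: 1 + 1 + 4 + 4 = 10 thirty-second notes.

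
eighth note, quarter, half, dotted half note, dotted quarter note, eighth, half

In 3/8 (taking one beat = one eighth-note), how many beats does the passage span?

One eighth-note beat = 2 sixteenth notes.
Each duration in sixteenth notes: eighth note = 2; quarter = 4; half = 8; dotted half note = 12; dotted quarter note = 6; eighth = 2; half = 8.
Altogether 2 + 4 + 8 + 12 + 6 + 2 + 8 = 42.
42 ÷ 2 = 21 beats.

21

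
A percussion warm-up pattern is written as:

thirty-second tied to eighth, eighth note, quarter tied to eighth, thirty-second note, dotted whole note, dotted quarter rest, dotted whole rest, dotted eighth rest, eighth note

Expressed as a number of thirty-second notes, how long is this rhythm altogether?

Working in thirty-second notes: thirty-second tied to eighth (thirty-second + eighth) = 5; eighth note = 4; quarter tied to eighth (quarter + eighth) = 12; thirty-second note = 1; dotted whole note = 48; dotted quarter rest = 12; dotted whole rest = 48; dotted eighth rest = 6; eighth note = 4.
Adding: 5 + 4 + 12 + 1 + 48 + 12 + 48 + 6 + 4 = 140 thirty-second notes.

140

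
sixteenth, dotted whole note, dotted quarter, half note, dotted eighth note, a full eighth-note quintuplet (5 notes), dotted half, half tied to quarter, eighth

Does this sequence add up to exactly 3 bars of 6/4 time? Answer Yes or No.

One bar of 6/4 = 24 sixteenth notes, so 3 bars = 72.
Convert each value to sixteenth notes: sixteenth = 1; dotted whole note = 24; dotted quarter = 6; half note = 8; dotted eighth note = 3; a full eighth-note quintuplet (5 notes) (five quintuplet eighths span one half) = 8; dotted half = 12; half tied to quarter (half + quarter) = 12; eighth = 2.
Total: 1 + 24 + 6 + 8 + 3 + 8 + 12 + 12 + 2 = 76.
76 exceeds 72, so the answer is No.

No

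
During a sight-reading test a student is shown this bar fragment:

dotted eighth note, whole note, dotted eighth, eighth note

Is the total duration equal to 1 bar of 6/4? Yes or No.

Yes

One bar of 6/4 = 24 sixteenth notes.
Express everything in sixteenth notes: dotted eighth note = 3; whole note = 16; dotted eighth = 3; eighth note = 2.
Altogether 3 + 16 + 3 + 2 = 24.
24 equals 24, so the answer is Yes.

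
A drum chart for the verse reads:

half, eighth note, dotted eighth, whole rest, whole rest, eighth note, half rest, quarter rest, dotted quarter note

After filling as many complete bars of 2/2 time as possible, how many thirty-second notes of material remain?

One bar of 2/2 = 16 sixteenth notes.
Working in sixteenth notes: half = 8; eighth note = 2; dotted eighth = 3; whole rest = 16; whole rest = 16; eighth note = 2; half rest = 8; quarter rest = 4; dotted quarter note = 6.
Total: 8 + 2 + 3 + 16 + 16 + 2 + 8 + 4 + 6 = 65.
65 ÷ 16 = 4 complete bars with 1 sixteenth note remaining = 2 thirty-second notes.

2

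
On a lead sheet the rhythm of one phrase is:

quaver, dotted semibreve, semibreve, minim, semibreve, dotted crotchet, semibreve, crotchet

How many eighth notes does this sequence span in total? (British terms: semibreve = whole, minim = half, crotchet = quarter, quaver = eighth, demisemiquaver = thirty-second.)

46

Working in eighth notes: quaver = 1; dotted semibreve = 12; semibreve = 8; minim = 4; semibreve = 8; dotted crotchet = 3; semibreve = 8; crotchet = 2.
Altogether 1 + 12 + 8 + 4 + 8 + 3 + 8 + 2 = 46 eighth notes.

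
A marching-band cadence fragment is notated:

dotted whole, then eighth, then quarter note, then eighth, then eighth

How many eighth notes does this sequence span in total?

17

Each duration in eighth notes: dotted whole = 12; eighth = 1; quarter note = 2; eighth = 1; eighth = 1.
Total: 12 + 1 + 2 + 1 + 1 = 17 eighth notes.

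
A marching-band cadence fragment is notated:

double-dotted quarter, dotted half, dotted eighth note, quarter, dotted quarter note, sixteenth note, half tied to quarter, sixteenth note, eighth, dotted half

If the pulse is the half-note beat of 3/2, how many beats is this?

One half-note beat = 8 sixteenth notes.
Each duration in sixteenth notes: double-dotted quarter = 7; dotted half = 12; dotted eighth note = 3; quarter = 4; dotted quarter note = 6; sixteenth note = 1; half tied to quarter (half + quarter) = 12; sixteenth note = 1; eighth = 2; dotted half = 12.
Sum: 7 + 12 + 3 + 4 + 6 + 1 + 12 + 1 + 2 + 12 = 60.
60 ÷ 8 = 7.5 beats.

7.5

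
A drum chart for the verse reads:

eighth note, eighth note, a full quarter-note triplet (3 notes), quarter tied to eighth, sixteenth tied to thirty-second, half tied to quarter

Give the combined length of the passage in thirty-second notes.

Working in thirty-second notes: eighth note = 4; eighth note = 4; a full quarter-note triplet (3 notes) (three triplet quarters span one half) = 16; quarter tied to eighth (quarter + eighth) = 12; sixteenth tied to thirty-second (sixteenth + thirty-second) = 3; half tied to quarter (half + quarter) = 24.
Sum: 4 + 4 + 16 + 12 + 3 + 24 = 63 thirty-second notes.

63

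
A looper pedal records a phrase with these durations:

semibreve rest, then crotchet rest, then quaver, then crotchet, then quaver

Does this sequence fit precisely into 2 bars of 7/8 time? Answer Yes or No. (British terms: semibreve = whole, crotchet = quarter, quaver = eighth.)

One bar of 7/8 = 7 eighth notes, so 2 bars = 14.
Express everything in eighth notes: semibreve rest = 8; crotchet rest = 2; quaver = 1; crotchet = 2; quaver = 1.
Adding: 8 + 2 + 1 + 2 + 1 = 14.
14 equals 14, so the answer is Yes.

Yes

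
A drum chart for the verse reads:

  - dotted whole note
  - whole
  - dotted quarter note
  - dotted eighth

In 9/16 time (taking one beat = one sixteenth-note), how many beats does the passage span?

49

One sixteenth-note beat = 2 thirty-second notes.
Working in thirty-second notes: dotted whole note = 48; whole = 32; dotted quarter note = 12; dotted eighth = 6.
Sum: 48 + 32 + 12 + 6 = 98.
98 ÷ 2 = 49 beats.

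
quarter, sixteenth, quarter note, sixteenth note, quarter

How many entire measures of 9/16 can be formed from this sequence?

One bar of 9/16 = 9 sixteenth notes.
Express everything in sixteenth notes: quarter = 4; sixteenth = 1; quarter note = 4; sixteenth note = 1; quarter = 4.
Sum: 4 + 1 + 4 + 1 + 4 = 14.
14 ÷ 9 = 1 complete bar with 5 left over.

1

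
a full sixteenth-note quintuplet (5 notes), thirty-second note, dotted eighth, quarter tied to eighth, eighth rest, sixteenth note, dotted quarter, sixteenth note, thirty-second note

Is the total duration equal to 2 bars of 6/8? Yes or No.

One bar of 6/8 = 24 thirty-second notes, so 2 bars = 48.
Each duration in thirty-second notes: a full sixteenth-note quintuplet (5 notes) (five quintuplet sixteenths span one quarter) = 8; thirty-second note = 1; dotted eighth = 6; quarter tied to eighth (quarter + eighth) = 12; eighth rest = 4; sixteenth note = 2; dotted quarter = 12; sixteenth note = 2; thirty-second note = 1.
Sum: 8 + 1 + 6 + 12 + 4 + 2 + 12 + 2 + 1 = 48.
48 equals 48, so the answer is Yes.

Yes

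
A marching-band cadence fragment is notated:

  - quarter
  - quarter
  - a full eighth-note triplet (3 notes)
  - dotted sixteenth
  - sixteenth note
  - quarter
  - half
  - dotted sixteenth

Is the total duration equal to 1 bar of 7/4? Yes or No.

Yes

One bar of 7/4 = 56 thirty-second notes.
Express everything in thirty-second notes: quarter = 8; quarter = 8; a full eighth-note triplet (3 notes) (three triplet eighths span one quarter) = 8; dotted sixteenth = 3; sixteenth note = 2; quarter = 8; half = 16; dotted sixteenth = 3.
Altogether 8 + 8 + 8 + 3 + 2 + 8 + 16 + 3 = 56.
56 equals 56, so the answer is Yes.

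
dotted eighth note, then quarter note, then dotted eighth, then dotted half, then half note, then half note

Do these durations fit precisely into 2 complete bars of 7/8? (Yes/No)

One bar of 7/8 = 14 sixteenth notes, so 2 bars = 28.
Convert each value to sixteenth notes: dotted eighth note = 3; quarter note = 4; dotted eighth = 3; dotted half = 12; half note = 8; half note = 8.
Total: 3 + 4 + 3 + 12 + 8 + 8 = 38.
38 exceeds 28, so the answer is No.

No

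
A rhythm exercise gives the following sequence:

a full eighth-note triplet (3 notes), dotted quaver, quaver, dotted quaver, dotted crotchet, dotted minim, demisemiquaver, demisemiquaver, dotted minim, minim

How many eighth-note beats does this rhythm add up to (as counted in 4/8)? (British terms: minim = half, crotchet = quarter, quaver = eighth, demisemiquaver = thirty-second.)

25.5

One eighth-note beat = 4 thirty-second notes.
Express everything in thirty-second notes: a full eighth-note triplet (3 notes) (three triplet eighths span one quarter) = 8; dotted quaver = 6; quaver = 4; dotted quaver = 6; dotted crotchet = 12; dotted minim = 24; demisemiquaver = 1; demisemiquaver = 1; dotted minim = 24; minim = 16.
Total: 8 + 6 + 4 + 6 + 12 + 24 + 1 + 1 + 24 + 16 = 102.
102 ÷ 4 = 25.5 beats.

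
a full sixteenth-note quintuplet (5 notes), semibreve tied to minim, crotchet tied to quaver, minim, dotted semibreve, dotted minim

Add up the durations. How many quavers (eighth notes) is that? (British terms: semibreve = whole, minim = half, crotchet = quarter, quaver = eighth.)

39

Express everything in eighth notes: a full sixteenth-note quintuplet (5 notes) (five quintuplet sixteenths span one quarter) = 2; semibreve tied to minim (semibreve + minim) = 12; crotchet tied to quaver (crotchet + quaver) = 3; minim = 4; dotted semibreve = 12; dotted minim = 6.
Sum: 2 + 12 + 3 + 4 + 12 + 6 = 39 eighth notes.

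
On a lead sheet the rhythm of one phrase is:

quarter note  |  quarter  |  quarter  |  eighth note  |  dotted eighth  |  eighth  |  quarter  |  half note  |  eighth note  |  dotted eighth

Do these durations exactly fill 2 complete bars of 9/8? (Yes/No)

Yes

One bar of 9/8 = 18 sixteenth notes, so 2 bars = 36.
Convert each value to sixteenth notes: quarter note = 4; quarter = 4; quarter = 4; eighth note = 2; dotted eighth = 3; eighth = 2; quarter = 4; half note = 8; eighth note = 2; dotted eighth = 3.
Sum: 4 + 4 + 4 + 2 + 3 + 2 + 4 + 8 + 2 + 3 = 36.
36 equals 36, so the answer is Yes.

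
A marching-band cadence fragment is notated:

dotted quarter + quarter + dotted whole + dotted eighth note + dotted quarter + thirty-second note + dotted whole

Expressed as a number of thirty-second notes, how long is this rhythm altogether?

Convert each value to thirty-second notes: dotted quarter = 12; quarter = 8; dotted whole = 48; dotted eighth note = 6; dotted quarter = 12; thirty-second note = 1; dotted whole = 48.
Altogether 12 + 8 + 48 + 6 + 12 + 1 + 48 = 135 thirty-second notes.

135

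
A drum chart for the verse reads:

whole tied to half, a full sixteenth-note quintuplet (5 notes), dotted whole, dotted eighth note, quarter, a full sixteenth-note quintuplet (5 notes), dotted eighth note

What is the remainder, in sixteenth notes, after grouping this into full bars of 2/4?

2

One bar of 2/4 = 8 sixteenth notes.
Convert each value to sixteenth notes: whole tied to half (whole + half) = 24; a full sixteenth-note quintuplet (5 notes) (five quintuplet sixteenths span one quarter) = 4; dotted whole = 24; dotted eighth note = 3; quarter = 4; a full sixteenth-note quintuplet (5 notes) (five quintuplet sixteenths span one quarter) = 4; dotted eighth note = 3.
Total: 24 + 4 + 24 + 3 + 4 + 4 + 3 = 66.
66 ÷ 8 = 8 complete bars with 2 sixteenth notes remaining.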